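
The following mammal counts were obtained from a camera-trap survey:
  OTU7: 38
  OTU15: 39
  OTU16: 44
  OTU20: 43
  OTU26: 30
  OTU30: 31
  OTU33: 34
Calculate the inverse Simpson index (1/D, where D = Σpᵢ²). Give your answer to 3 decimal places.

Total N = 38+39+44+43+30+31+34 = 259, so the proportions are 0.1467181, 0.1505792, 0.1698842, 0.1660232, 0.1158301, 0.1196911, 0.1312741 (working shown to 7 dp, full precision carried).
D = 0.1467181² + 0.1505792² + 0.1698842² + 0.1660232² + 0.1158301² + 0.1196911² + 0.1312741² = 0.0215262 + 0.0226741 + 0.0288606 + 0.0275637 + 0.0134166 + 0.0143260 + 0.0172329 = 0.1456001.
So 1/D = 6.86813, i.e. 6.868 to 3 decimal places.

6.868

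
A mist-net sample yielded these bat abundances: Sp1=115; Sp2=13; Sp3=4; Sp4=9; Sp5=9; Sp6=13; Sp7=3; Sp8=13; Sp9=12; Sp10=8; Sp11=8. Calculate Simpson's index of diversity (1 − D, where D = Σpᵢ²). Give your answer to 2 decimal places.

0.67

Total N = 115+13+4+9+9+13+3+13+12+8+8 = 207, so the proportions are 0.5556, 0.0628, 0.0193, 0.0435, 0.0435, 0.0628, 0.0145, 0.0628, 0.058, 0.0386, 0.0386 (working shown to 4 dp, full precision carried).
D = 0.5556² + 0.0628² + 0.0193² + 0.0435² + 0.0435² + 0.0628² + 0.0145² + 0.0628² + 0.058² + 0.0386² + 0.0386² = 0.3086 + 0.0039 + 0.0004 + 0.0019 + 0.0019 + 0.0039 + 0.0002 + 0.0039 + 0.0034 + 0.0015 + 0.0015 = 0.3312.
So 1 − D = 0.6688, i.e. 0.67 to 2 decimal places.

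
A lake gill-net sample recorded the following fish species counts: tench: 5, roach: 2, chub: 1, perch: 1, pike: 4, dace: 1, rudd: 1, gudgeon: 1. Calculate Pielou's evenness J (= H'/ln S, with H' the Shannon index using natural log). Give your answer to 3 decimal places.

0.883

Total N = 5+2+1+1+4+1+1+1 = 16, so the proportions are 0.3125, 0.125, 0.0625, 0.0625, 0.25, 0.0625, 0.0625, 0.0625 (working shown to 5 dp, full precision carried).
H' = −Σ pᵢ ln pᵢ = −((-0.36348) + (-0.25993) + (-0.17329) + (-0.17329) + (-0.34657) + (-0.17329) + (-0.17329) + (-0.17329)) = 1.83642.
With S = 8 species, ln S = 2.07944, so J = 1.83642/2.07944 = 0.88313, i.e. 0.883 to 3 decimal places.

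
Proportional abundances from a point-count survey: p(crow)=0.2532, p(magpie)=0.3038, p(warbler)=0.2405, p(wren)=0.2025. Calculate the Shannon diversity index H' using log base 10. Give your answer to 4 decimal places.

0.5975

Each pᵢ log₁₀ pᵢ term (working shown to 6 dp, full precision carried): 0.2532×(-0.596536)=-0.151043, 0.3038×(-0.517412)=-0.157190, 0.2405×(-0.618885)=-0.148842, 0.2025×(-0.693575)=-0.140449.
Sum = -0.597524, so H' = 0.5975.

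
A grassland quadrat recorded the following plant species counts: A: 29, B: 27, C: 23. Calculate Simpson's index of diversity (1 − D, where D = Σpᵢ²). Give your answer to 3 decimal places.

0.664

Total N = 29+27+23 = 79, so the proportions are 0.36709, 0.34177, 0.29114 (working shown to 5 dp, full precision carried).
D = 0.36709² + 0.34177² + 0.29114² = 0.13475 + 0.11681 + 0.08476 = 0.33632.
So 1 − D = 0.66368, i.e. 0.664 to 3 decimal places.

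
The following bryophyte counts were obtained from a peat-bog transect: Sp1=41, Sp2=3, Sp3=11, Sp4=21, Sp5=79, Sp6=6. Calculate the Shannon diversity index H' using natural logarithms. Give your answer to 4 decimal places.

1.3435

Total N = 41+3+11+21+79+6 = 161, so the proportions are 0.254658, 0.018634, 0.068323, 0.130435, 0.490683, 0.037267 (working shown to 6 dp, full precision carried).
Each pᵢ ln pᵢ term: 0.254658×(-1.367832)=-0.348330, 0.018634×(-3.982792)=-0.074214, 0.068323×(-2.683509)=-0.183345, 0.130435×(-2.036882)=-0.265680, 0.490683×(-0.711957)=-0.349345, 0.037267×(-3.289645)=-0.122595.
Sum = -1.343510, so H' = 1.3435.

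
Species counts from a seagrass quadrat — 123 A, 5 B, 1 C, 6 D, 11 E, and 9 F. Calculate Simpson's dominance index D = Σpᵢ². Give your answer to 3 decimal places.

Total N = 123+5+1+6+11+9 = 155, so the proportions are 0.79355, 0.03226, 0.00645, 0.03871, 0.07097, 0.05806 (working shown to 5 dp, full precision carried).
D = 0.79355² + 0.03226² + 0.00645² + 0.03871² + 0.07097² + 0.05806² = 0.62972 + 0.00104 + 0.00004 + 0.00150 + 0.00504 + 0.00337 = 0.64071.
To 3 decimal places, D = 0.641.

0.641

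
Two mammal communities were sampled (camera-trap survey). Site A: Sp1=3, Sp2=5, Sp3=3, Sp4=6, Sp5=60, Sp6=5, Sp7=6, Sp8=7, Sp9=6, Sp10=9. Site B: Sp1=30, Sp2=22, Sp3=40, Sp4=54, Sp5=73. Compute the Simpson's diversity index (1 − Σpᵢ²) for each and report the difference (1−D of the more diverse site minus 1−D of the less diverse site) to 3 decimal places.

Site A: N=110, proportions 0.02727, 0.04545, 0.02727, 0.05455, 0.54545, 0.04545, 0.05455, 0.06364, 0.05455, 0.08182, giving 1−D = 0.67719 (working shown to 5 dp, full precision carried).
Site B: N=219, proportions 0.13699, 0.10046, 0.18265, 0.24658, 0.33333, giving 1−D = 0.76587.
Difference = |0.67719 − 0.76587| = 0.08868, i.e. 0.089 to 3 decimal places.

0.089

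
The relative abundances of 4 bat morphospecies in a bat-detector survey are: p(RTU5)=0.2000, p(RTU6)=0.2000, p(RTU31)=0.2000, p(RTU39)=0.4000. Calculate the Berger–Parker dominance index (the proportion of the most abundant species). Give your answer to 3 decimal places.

The largest proportion is 0.4, i.e. d = 0.400 to 3 decimal places.

0.400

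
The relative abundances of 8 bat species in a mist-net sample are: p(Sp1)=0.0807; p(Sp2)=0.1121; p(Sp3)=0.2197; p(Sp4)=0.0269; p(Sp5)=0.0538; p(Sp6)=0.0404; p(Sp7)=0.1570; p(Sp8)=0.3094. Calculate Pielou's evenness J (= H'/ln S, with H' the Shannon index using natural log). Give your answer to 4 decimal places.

H' = −Σ pᵢ ln pᵢ = −((-0.203123) + (-0.245316) + (-0.332954) + (-0.097260) + (-0.157230) + (-0.129641) + (-0.290687) + (-0.362963)) = 1.819173 (working shown to 6 dp, full precision carried).
With S = 8 species, ln S = 2.079442, so J = 1.819173/2.079442 = 0.874838, i.e. 0.8748 to 4 decimal places.

0.8748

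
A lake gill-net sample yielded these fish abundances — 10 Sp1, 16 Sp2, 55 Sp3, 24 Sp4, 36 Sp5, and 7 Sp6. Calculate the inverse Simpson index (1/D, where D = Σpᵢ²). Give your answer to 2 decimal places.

4.13

Total N = 10+16+55+24+36+7 = 148, so the proportions are 0.067568, 0.108108, 0.371622, 0.162162, 0.243243, 0.047297 (working shown to 6 dp, full precision carried).
D = 0.067568² + 0.108108² + 0.371622² + 0.162162² + 0.243243² + 0.047297² = 0.004565 + 0.011687 + 0.138103 + 0.026297 + 0.059167 + 0.002237 = 0.242056.
So 1/D = 4.1313, i.e. 4.13 to 2 decimal places.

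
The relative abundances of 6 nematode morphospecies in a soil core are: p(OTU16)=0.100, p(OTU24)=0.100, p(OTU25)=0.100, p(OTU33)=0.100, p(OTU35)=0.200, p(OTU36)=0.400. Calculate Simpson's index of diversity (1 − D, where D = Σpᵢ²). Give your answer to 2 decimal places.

D = 0.1² + 0.1² + 0.1² + 0.1² + 0.2² + 0.4² = 0.0100 + 0.0100 + 0.0100 + 0.0100 + 0.0400 + 0.1600 = 0.2400 (working shown to 4 dp, full precision carried).
So 1 − D = 0.7600, i.e. 0.76 to 2 decimal places.

0.76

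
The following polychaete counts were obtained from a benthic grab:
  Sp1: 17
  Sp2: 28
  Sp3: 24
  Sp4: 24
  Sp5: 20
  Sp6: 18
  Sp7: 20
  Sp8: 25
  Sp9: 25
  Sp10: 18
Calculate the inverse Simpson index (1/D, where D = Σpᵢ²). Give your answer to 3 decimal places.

9.742

Total N = 17+28+24+24+20+18+20+25+25+18 = 219, so the proportions are 0.0776256, 0.1278539, 0.109589, 0.109589, 0.0913242, 0.0821918, 0.0913242, 0.1141553, 0.1141553, 0.0821918 (working shown to 7 dp, full precision carried).
D = 0.0776256² + 0.1278539² + 0.109589² + 0.109589² + 0.0913242² + 0.0821918² + 0.0913242² + 0.1141553² + 0.1141553² + 0.0821918² = 0.0060257 + 0.0163466 + 0.0120098 + 0.0120098 + 0.0083401 + 0.0067555 + 0.0083401 + 0.0130314 + 0.0130314 + 0.0067555 = 0.1026459.
So 1/D = 9.74223, i.e. 9.742 to 3 decimal places.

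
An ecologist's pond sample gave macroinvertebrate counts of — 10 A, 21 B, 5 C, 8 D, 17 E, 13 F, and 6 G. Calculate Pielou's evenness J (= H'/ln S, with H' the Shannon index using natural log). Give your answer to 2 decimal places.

0.94

Total N = 10+21+5+8+17+13+6 = 80, so the proportions are 0.125, 0.2625, 0.0625, 0.1, 0.2125, 0.1625, 0.075 (working shown to 4 dp, full precision carried).
H' = −Σ pᵢ ln pᵢ = −((-0.2599) + (-0.3511) + (-0.1733) + (-0.2303) + (-0.3291) + (-0.2953) + (-0.1943)) = 1.8332.
With S = 7 species, ln S = 1.9459, so J = 1.8332/1.9459 = 0.9421, i.e. 0.94 to 2 decimal places.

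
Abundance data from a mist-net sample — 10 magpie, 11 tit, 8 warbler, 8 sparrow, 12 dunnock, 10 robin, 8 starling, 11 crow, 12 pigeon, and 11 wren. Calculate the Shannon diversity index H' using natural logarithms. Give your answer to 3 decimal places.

Total N = 10+11+8+8+12+10+8+11+12+11 = 101, so the proportions are 0.09901, 0.10891, 0.07921, 0.07921, 0.11881, 0.09901, 0.07921, 0.10891, 0.11881, 0.10891 (working shown to 5 dp, full precision carried).
Each pᵢ ln pᵢ term: 0.09901×(-2.31254)=-0.22896, 0.10891×(-2.21723)=-0.24148, 0.07921×(-2.53568)=-0.20085, 0.07921×(-2.53568)=-0.20085, 0.11881×(-2.13021)=-0.25309, 0.09901×(-2.31254)=-0.22896, 0.07921×(-2.53568)=-0.20085, 0.10891×(-2.21723)=-0.24148, 0.11881×(-2.13021)=-0.25309, 0.10891×(-2.21723)=-0.24148.
Sum = -2.29109, so H' = 2.291.

2.291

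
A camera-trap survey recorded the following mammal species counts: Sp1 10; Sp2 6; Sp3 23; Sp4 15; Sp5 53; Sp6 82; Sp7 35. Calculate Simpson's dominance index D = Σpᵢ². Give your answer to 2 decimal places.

0.23

Total N = 10+6+23+15+53+82+35 = 224, so the proportions are 0.0446, 0.0268, 0.1027, 0.067, 0.2366, 0.3661, 0.1562 (working shown to 4 dp, full precision carried).
D = 0.0446² + 0.0268² + 0.1027² + 0.067² + 0.2366² + 0.3661² + 0.1562² = 0.0020 + 0.0007 + 0.0105 + 0.0045 + 0.0560 + 0.1340 + 0.0244 = 0.2321.
To 2 decimal places, D = 0.23.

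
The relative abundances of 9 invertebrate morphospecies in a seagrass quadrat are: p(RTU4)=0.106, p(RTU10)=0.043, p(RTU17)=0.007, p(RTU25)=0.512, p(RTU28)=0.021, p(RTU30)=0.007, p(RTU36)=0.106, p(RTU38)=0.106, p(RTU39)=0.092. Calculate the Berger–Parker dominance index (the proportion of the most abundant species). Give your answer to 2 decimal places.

The largest proportion is 0.512, i.e. d = 0.51 to 2 decimal places.

0.51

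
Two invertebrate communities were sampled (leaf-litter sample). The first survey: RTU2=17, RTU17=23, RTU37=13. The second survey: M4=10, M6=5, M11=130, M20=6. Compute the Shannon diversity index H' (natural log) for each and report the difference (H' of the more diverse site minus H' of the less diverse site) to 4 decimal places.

0.5220

The first survey: N=53, proportions 0.320755, 0.433962, 0.245283, giving H' = 1.071701 (working shown to 6 dp, full precision carried).
The second survey: N=151, proportions 0.066225, 0.033113, 0.860927, 0.039735, giving H' = 0.549710.
Difference = |1.071701 − 0.549710| = 0.521991, i.e. 0.5220 to 4 decimal places.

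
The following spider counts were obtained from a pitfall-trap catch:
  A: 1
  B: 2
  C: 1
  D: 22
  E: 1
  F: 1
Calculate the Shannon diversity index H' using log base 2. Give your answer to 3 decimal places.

Total N = 1+2+1+22+1+1 = 28, so the proportions are 0.03571, 0.07143, 0.03571, 0.78571, 0.03571, 0.03571 (working shown to 5 dp, full precision carried).
Each pᵢ log₂ pᵢ term: 0.03571×(-4.80735)=-0.17169, 0.07143×(-3.80735)=-0.27195, 0.03571×(-4.80735)=-0.17169, 0.78571×(-0.34792)=-0.27337, 0.03571×(-4.80735)=-0.17169, 0.03571×(-4.80735)=-0.17169.
Sum = -1.23209, so H' = 1.232.

1.232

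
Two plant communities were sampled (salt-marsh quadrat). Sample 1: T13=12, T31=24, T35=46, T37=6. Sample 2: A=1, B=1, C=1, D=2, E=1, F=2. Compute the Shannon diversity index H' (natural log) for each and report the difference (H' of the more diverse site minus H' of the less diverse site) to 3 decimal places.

Sample 1: N=88, proportions 0.136364, 0.272727, 0.522727, 0.068182, giving H' = 1.148243 (working shown to 6 dp, full precision carried).
Sample 2: N=8, proportions 0.125, 0.125, 0.125, 0.25, 0.125, 0.25, giving H' = 1.732868.
Difference = |1.148243 − 1.732868| = 0.584625, i.e. 0.585 to 3 decimal places.

0.585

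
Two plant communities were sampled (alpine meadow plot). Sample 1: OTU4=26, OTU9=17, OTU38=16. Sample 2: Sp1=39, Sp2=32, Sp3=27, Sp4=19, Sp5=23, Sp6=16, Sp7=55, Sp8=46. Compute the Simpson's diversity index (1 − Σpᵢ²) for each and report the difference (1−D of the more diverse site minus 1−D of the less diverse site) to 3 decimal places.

Sample 1: N=59, proportions 0.440678, 0.288136, 0.271186, giving 1−D = 0.649239 (working shown to 6 dp, full precision carried).
Sample 2: N=257, proportions 0.151751, 0.124514, 0.105058, 0.07393, 0.089494, 0.062257, 0.214008, 0.178988, giving 1−D = 0.855244.
Difference = |0.649239 − 0.855244| = 0.206005, i.e. 0.206 to 3 decimal places.

0.206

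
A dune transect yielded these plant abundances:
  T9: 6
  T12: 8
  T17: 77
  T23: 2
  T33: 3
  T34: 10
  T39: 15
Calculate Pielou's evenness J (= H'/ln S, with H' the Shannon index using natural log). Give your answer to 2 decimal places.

0.64

Total N = 6+8+77+2+3+10+15 = 121, so the proportions are 0.0496, 0.0661, 0.6364, 0.0165, 0.0248, 0.0826, 0.124 (working shown to 4 dp, full precision carried).
H' = −Σ pᵢ ln pᵢ = −((-0.1490) + (-0.1796) + (-0.2876) + (-0.0678) + (-0.0917) + (-0.2061) + (-0.2588)) = 1.2405.
With S = 7 species, ln S = 1.9459, so J = 1.2405/1.9459 = 0.6375, i.e. 0.64 to 2 decimal places.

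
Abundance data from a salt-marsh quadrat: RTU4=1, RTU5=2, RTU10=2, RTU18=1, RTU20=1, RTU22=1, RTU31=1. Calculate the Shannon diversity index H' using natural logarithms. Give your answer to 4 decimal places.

Total N = 1+2+2+1+1+1+1 = 9, so the proportions are 0.111111, 0.222222, 0.222222, 0.111111, 0.111111, 0.111111, 0.111111 (working shown to 6 dp, full precision carried).
Each pᵢ ln pᵢ term: 0.111111×(-2.197225)=-0.244136, 0.222222×(-1.504077)=-0.334239, 0.222222×(-1.504077)=-0.334239, 0.111111×(-2.197225)=-0.244136, 0.111111×(-2.197225)=-0.244136, 0.111111×(-2.197225)=-0.244136, 0.111111×(-2.197225)=-0.244136.
Sum = -1.889159, so H' = 1.8892.

1.8892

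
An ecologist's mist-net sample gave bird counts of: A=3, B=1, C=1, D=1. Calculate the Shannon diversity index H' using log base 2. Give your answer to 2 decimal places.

1.79

Total N = 3+1+1+1 = 6, so the proportions are 0.5, 0.1667, 0.1667, 0.1667 (working shown to 4 dp, full precision carried).
Each pᵢ log₂ pᵢ term: 0.5×(-1.0000)=-0.5000, 0.1667×(-2.5850)=-0.4308, 0.1667×(-2.5850)=-0.4308, 0.1667×(-2.5850)=-0.4308.
Sum = -1.7925, so H' = 1.79.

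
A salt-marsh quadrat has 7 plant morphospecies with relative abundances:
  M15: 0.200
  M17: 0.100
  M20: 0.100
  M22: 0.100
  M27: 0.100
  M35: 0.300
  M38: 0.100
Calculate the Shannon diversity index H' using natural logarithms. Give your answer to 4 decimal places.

1.8344

Each pᵢ ln pᵢ term (working shown to 6 dp, full precision carried): 0.2×(-1.609438)=-0.321888, 0.1×(-2.302585)=-0.230259, 0.1×(-2.302585)=-0.230259, 0.1×(-2.302585)=-0.230259, 0.1×(-2.302585)=-0.230259, 0.3×(-1.203973)=-0.361192, 0.1×(-2.302585)=-0.230259.
Sum = -1.834372, so H' = 1.8344.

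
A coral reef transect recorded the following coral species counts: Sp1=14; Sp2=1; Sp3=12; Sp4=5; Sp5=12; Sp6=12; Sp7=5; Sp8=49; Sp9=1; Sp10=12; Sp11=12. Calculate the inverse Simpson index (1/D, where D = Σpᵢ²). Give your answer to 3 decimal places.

5.410

Total N = 14+1+12+5+12+12+5+49+1+12+12 = 135, so the proportions are 0.1037037, 0.0074074, 0.0888889, 0.037037, 0.0888889, 0.0888889, 0.037037, 0.362963, 0.0074074, 0.0888889, 0.0888889 (working shown to 7 dp, full precision carried).
D = 0.1037037² + 0.0074074² + 0.0888889² + 0.037037² + 0.0888889² + 0.0888889² + 0.037037² + 0.362963² + 0.0074074² + 0.0888889² + 0.0888889² = 0.0107545 + 0.0000549 + 0.0079012 + 0.0013717 + 0.0079012 + 0.0079012 + 0.0013717 + 0.1317421 + 0.0000549 + 0.0079012 + 0.0079012 = 0.1848560.
So 1/D = 5.40962, i.e. 5.410 to 3 decimal places.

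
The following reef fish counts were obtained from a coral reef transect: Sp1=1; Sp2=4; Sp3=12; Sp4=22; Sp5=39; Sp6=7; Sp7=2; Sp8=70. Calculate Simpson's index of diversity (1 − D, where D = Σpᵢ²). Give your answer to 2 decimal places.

Total N = 1+4+12+22+39+7+2+70 = 157, so the proportions are 0.0064, 0.0255, 0.0764, 0.1401, 0.2484, 0.0446, 0.0127, 0.4459 (working shown to 4 dp, full precision carried).
D = 0.0064² + 0.0255² + 0.0764² + 0.1401² + 0.2484² + 0.0446² + 0.0127² + 0.4459² = 0.0000 + 0.0006 + 0.0058 + 0.0196 + 0.0617 + 0.0020 + 0.0002 + 0.1988 = 0.2888.
So 1 − D = 0.7112, i.e. 0.71 to 2 decimal places.

0.71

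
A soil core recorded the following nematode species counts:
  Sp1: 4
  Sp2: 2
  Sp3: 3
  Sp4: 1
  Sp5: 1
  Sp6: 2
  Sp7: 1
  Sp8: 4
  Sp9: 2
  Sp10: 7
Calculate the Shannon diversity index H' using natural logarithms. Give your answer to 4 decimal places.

Total N = 4+2+3+1+1+2+1+4+2+7 = 27, so the proportions are 0.148148, 0.074074, 0.111111, 0.037037, 0.037037, 0.074074, 0.037037, 0.148148, 0.074074, 0.259259 (working shown to 6 dp, full precision carried).
Each pᵢ ln pᵢ term: 0.148148×(-1.909543)=-0.282895, 0.074074×(-2.602690)=-0.192792, 0.111111×(-2.197225)=-0.244136, 0.037037×(-3.295837)=-0.122068, 0.037037×(-3.295837)=-0.122068, 0.074074×(-2.602690)=-0.192792, 0.037037×(-3.295837)=-0.122068, 0.148148×(-1.909543)=-0.282895, 0.074074×(-2.602690)=-0.192792, 0.259259×(-1.349927)=-0.349981.
Sum = -2.104487, so H' = 2.1045.

2.1045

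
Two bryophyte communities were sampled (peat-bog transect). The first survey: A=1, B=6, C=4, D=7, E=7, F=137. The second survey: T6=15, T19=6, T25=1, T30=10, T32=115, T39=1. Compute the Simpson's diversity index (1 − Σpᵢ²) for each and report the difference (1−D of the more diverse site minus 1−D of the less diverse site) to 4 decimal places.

0.1006

The first survey: N=162, proportions 0.0061728, 0.037037, 0.0246914, 0.0432099, 0.0432099, 0.845679, giving 1−D = 0.2790733 (working shown to 7 dp, full precision carried).
The second survey: N=148, proportions 0.1013514, 0.0405405, 0.0067568, 0.0675676, 0.777027, 0.0067568, giving 1−D = 0.3796567.
Difference = |0.2790733 − 0.3796567| = 0.1005834, i.e. 0.1006 to 4 decimal places.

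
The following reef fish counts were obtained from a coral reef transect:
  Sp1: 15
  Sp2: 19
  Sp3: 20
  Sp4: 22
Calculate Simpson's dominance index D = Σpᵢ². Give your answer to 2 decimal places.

Total N = 15+19+20+22 = 76, so the proportions are 0.1974, 0.25, 0.2632, 0.2895 (working shown to 4 dp, full precision carried).
D = 0.1974² + 0.25² + 0.2632² + 0.2895² = 0.0390 + 0.0625 + 0.0693 + 0.0838 = 0.2545.
To 2 decimal places, D = 0.25.

0.25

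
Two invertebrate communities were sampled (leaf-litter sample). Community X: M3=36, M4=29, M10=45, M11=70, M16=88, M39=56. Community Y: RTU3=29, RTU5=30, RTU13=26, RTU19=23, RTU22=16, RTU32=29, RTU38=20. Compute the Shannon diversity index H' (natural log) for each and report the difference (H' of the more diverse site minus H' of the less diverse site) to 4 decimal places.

0.2025

Community X: N=324, proportions 0.111111, 0.089506, 0.138889, 0.216049, 0.271605, 0.17284, giving H' = 1.722786 (working shown to 6 dp, full precision carried).
Community Y: N=173, proportions 0.16763, 0.17341, 0.150289, 0.132948, 0.092486, 0.16763, 0.115607, giving H' = 1.925303.
Difference = |1.722786 − 1.925303| = 0.202517, i.e. 0.2025 to 4 decimal places.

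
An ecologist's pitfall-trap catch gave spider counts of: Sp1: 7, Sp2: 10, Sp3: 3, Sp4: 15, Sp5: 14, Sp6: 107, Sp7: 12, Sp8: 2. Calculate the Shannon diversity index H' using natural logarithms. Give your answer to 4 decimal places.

Total N = 7+10+3+15+14+107+12+2 = 170, so the proportions are 0.041176, 0.058824, 0.017647, 0.088235, 0.082353, 0.629412, 0.070588, 0.011765 (working shown to 6 dp, full precision carried).
Each pᵢ ln pᵢ term: 0.041176×(-3.189888)=-0.131348, 0.058824×(-2.833213)=-0.166660, 0.017647×(-4.037186)=-0.071244, 0.088235×(-2.427748)=-0.214213, 0.082353×(-2.496741)=-0.205614, 0.629412×(-0.462970)=-0.291399, 0.070588×(-2.650892)=-0.187122, 0.011765×(-4.442651)=-0.052266.
Sum = -1.319866, so H' = 1.3199.

1.3199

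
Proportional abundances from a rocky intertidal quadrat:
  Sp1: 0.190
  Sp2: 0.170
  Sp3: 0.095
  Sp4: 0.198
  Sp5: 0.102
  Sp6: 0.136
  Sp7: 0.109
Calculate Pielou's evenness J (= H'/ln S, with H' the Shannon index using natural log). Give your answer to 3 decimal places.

0.980

H' = −Σ pᵢ ln pᵢ = −((-0.31554) + (-0.30123) + (-0.22362) + (-0.32066) + (-0.23284) + (-0.27133) + (-0.24159)) = 1.90681 (working shown to 5 dp, full precision carried).
With S = 7 species, ln S = 1.94591, so J = 1.90681/1.94591 = 0.97991, i.e. 0.980 to 3 decimal places.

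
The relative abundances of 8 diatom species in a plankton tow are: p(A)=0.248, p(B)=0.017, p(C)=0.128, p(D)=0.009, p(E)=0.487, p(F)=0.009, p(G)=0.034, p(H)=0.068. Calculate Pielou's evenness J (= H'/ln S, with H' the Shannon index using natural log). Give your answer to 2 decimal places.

H' = −Σ pᵢ ln pᵢ = −((-0.3458) + (-0.0693) + (-0.2631) + (-0.0424) + (-0.3504) + (-0.0424) + (-0.1150) + (-0.1828)) = 1.4111 (working shown to 4 dp, full precision carried).
With S = 8 species, ln S = 2.0794, so J = 1.4111/2.0794 = 0.6786, i.e. 0.68 to 2 decimal places.

0.68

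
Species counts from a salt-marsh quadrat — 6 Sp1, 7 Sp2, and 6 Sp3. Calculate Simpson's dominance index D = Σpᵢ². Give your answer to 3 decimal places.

0.335

Total N = 6+7+6 = 19, so the proportions are 0.31579, 0.36842, 0.31579 (working shown to 5 dp, full precision carried).
D = 0.31579² + 0.36842² + 0.31579² = 0.09972 + 0.13573 + 0.09972 = 0.33518.
To 3 decimal places, D = 0.335.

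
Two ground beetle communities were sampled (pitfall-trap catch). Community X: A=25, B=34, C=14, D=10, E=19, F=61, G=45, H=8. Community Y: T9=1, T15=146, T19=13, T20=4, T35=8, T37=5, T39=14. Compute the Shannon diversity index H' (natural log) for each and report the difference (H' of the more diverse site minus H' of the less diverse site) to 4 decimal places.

Community X: N=216, proportions 0.115741, 0.157407, 0.064815, 0.046296, 0.087963, 0.282407, 0.208333, 0.037037, giving H' = 1.879983 (working shown to 6 dp, full precision carried).
Community Y: N=191, proportions 0.005236, 0.764398, 0.068063, 0.020942, 0.041885, 0.026178, 0.073298, giving H' = 0.916537.
Difference = |1.879983 − 0.916537| = 0.963446, i.e. 0.9634 to 4 decimal places.

0.9634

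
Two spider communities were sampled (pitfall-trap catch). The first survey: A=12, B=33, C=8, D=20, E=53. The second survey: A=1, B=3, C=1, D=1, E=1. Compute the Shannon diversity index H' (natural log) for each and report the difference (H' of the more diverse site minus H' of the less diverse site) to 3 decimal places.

The first survey: N=126, proportions 0.09524, 0.2619, 0.06349, 0.15873, 0.42063, giving H' = 1.40629 (working shown to 5 dp, full precision carried).
The second survey: N=7, proportions 0.14286, 0.42857, 0.14286, 0.14286, 0.14286, giving H' = 1.47508.
Difference = |1.40629 − 1.47508| = 0.06879, i.e. 0.069 to 3 decimal places.

0.069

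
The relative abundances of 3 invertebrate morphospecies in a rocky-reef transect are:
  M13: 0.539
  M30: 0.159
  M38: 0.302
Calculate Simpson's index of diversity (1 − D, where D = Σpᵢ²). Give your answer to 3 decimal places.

0.593

D = 0.539² + 0.159² + 0.302² = 0.29052 + 0.02528 + 0.09120 = 0.40701 (working shown to 5 dp, full precision carried).
So 1 − D = 0.59299, i.e. 0.593 to 3 decimal places.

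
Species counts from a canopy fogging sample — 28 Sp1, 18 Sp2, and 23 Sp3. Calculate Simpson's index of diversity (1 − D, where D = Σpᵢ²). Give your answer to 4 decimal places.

0.6562

Total N = 28+18+23 = 69, so the proportions are 0.405797, 0.26087, 0.333333 (working shown to 6 dp, full precision carried).
D = 0.405797² + 0.26087² + 0.333333² = 0.164671 + 0.068053 + 0.111111 = 0.343835.
So 1 − D = 0.656165, i.e. 0.6562 to 4 decimal places.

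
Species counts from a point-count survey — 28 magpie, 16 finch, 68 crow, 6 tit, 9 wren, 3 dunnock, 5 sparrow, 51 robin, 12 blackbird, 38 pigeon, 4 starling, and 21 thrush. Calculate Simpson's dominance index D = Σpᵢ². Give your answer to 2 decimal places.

Total N = 28+16+68+6+9+3+5+51+12+38+4+21 = 261, so the proportions are 0.1073, 0.0613, 0.2605, 0.023, 0.0345, 0.0115, 0.0192, 0.1954, 0.046, 0.1456, 0.0153, 0.0805 (working shown to 4 dp, full precision carried).
D = 0.1073² + 0.0613² + 0.2605² + 0.023² + 0.0345² + 0.0115² + 0.0192² + 0.1954² + 0.046² + 0.1456² + 0.0153² + 0.0805² = 0.0115 + 0.0038 + 0.0679 + 0.0005 + 0.0012 + 0.0001 + 0.0004 + 0.0382 + 0.0021 + 0.0212 + 0.0002 + 0.0065 = 0.1536.
To 2 decimal places, D = 0.15.

0.15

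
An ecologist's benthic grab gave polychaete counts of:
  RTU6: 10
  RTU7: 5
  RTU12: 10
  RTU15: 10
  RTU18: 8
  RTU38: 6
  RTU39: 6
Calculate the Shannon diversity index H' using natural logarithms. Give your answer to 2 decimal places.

1.91

Total N = 10+5+10+10+8+6+6 = 55, so the proportions are 0.1818, 0.0909, 0.1818, 0.1818, 0.1455, 0.1091, 0.1091 (working shown to 4 dp, full precision carried).
Each pᵢ ln pᵢ term: 0.1818×(-1.7047)=-0.3100, 0.0909×(-2.3979)=-0.2180, 0.1818×(-1.7047)=-0.3100, 0.1818×(-1.7047)=-0.3100, 0.1455×(-1.9279)=-0.2804, 0.1091×(-2.2156)=-0.2417, 0.1091×(-2.2156)=-0.2417.
Sum = -1.9117, so H' = 1.91.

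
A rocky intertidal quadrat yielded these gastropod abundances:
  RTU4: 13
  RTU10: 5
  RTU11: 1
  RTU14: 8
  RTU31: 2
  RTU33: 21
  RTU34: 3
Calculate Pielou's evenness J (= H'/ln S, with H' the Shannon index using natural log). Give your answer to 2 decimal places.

Total N = 13+5+1+8+2+21+3 = 53, so the proportions are 0.2453, 0.0943, 0.0189, 0.1509, 0.0377, 0.3962, 0.0566 (working shown to 4 dp, full precision carried).
H' = −Σ pᵢ ln pᵢ = −((-0.3447) + (-0.2227) + (-0.0749) + (-0.2854) + (-0.1237) + (-0.3668) + (-0.1625)) = 1.5808.
With S = 7 species, ln S = 1.9459, so J = 1.5808/1.9459 = 0.8124, i.e. 0.81 to 2 decimal places.

0.81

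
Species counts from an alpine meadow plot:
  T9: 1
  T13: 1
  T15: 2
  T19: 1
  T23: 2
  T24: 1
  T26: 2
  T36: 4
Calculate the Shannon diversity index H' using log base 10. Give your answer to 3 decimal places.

0.845

Total N = 1+1+2+1+2+1+2+4 = 14, so the proportions are 0.07143, 0.07143, 0.14286, 0.07143, 0.14286, 0.07143, 0.14286, 0.28571 (working shown to 5 dp, full precision carried).
Each pᵢ log₁₀ pᵢ term: 0.07143×(-1.14613)=-0.08187, 0.07143×(-1.14613)=-0.08187, 0.14286×(-0.84510)=-0.12073, 0.07143×(-1.14613)=-0.08187, 0.14286×(-0.84510)=-0.12073, 0.07143×(-1.14613)=-0.08187, 0.14286×(-0.84510)=-0.12073, 0.28571×(-0.54407)=-0.15545.
Sum = -0.84510, so H' = 0.845.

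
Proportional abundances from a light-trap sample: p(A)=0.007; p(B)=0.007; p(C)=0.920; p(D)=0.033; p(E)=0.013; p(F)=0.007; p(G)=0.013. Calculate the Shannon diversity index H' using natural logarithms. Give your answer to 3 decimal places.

0.406

Each pᵢ ln pᵢ term (working shown to 5 dp, full precision carried): 0.007×(-4.96185)=-0.03473, 0.007×(-4.96185)=-0.03473, 0.92×(-0.08338)=-0.07671, 0.033×(-3.41125)=-0.11257, 0.013×(-4.34281)=-0.05646, 0.007×(-4.96185)=-0.03473, 0.013×(-4.34281)=-0.05646.
Sum = -0.40639, so H' = 0.406.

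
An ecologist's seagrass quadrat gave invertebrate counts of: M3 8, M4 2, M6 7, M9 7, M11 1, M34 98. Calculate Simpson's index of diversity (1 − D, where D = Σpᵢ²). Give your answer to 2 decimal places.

0.35

Total N = 8+2+7+7+1+98 = 123, so the proportions are 0.065, 0.0163, 0.0569, 0.0569, 0.0081, 0.7967 (working shown to 4 dp, full precision carried).
D = 0.065² + 0.0163² + 0.0569² + 0.0569² + 0.0081² + 0.7967² = 0.0042 + 0.0003 + 0.0032 + 0.0032 + 0.0001 + 0.6348 = 0.6458.
So 1 − D = 0.3542, i.e. 0.35 to 2 decimal places.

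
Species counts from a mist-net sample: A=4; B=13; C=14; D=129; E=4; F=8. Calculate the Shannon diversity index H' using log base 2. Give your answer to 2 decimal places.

Total N = 4+13+14+129+4+8 = 172, so the proportions are 0.0233, 0.0756, 0.0814, 0.75, 0.0233, 0.0465 (working shown to 4 dp, full precision carried).
Each pᵢ log₂ pᵢ term: 0.0233×(-5.4263)=-0.1262, 0.0756×(-3.7258)=-0.2816, 0.0814×(-3.6189)=-0.2946, 0.75×(-0.4150)=-0.3113, 0.0233×(-5.4263)=-0.1262, 0.0465×(-4.4263)=-0.2059.
Sum = -1.3457, so H' = 1.35.

1.35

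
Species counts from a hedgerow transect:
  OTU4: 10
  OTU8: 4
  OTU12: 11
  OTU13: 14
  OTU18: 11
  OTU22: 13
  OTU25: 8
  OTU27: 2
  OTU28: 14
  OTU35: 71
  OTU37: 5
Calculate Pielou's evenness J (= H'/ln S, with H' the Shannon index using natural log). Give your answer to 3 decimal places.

0.801

Total N = 10+4+11+14+11+13+8+2+14+71+5 = 163, so the proportions are 0.06135, 0.02454, 0.06748, 0.08589, 0.06748, 0.07975, 0.04908, 0.01227, 0.08589, 0.43558, 0.03067 (working shown to 5 dp, full precision carried).
H' = −Σ pᵢ ln pᵢ = −((-0.17124) + (-0.09098) + (-0.18193) + (-0.21083) + (-0.18193) + (-0.20168) + (-0.14794) + (-0.05400) + (-0.21083) + (-0.36200) + (-0.10688)) = 1.92024.
With S = 11 species, ln S = 2.39790, so J = 1.92024/2.39790 = 0.80080, i.e. 0.801 to 3 decimal places.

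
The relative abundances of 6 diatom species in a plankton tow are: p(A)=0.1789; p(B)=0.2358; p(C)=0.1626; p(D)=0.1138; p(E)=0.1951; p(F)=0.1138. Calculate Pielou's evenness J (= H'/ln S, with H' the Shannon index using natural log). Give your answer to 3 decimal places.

H' = −Σ pᵢ ln pᵢ = −((-0.30787) + (-0.34068) + (-0.29536) + (-0.24732) + (-0.31884) + (-0.24732)) = 1.75739 (working shown to 5 dp, full precision carried).
With S = 6 species, ln S = 1.79176, so J = 1.75739/1.79176 = 0.98082, i.e. 0.981 to 3 decimal places.

0.981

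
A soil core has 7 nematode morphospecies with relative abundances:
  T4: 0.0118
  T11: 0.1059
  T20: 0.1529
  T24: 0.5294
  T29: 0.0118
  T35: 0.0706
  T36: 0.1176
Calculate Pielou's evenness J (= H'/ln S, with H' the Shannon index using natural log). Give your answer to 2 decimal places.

0.72

H' = −Σ pᵢ ln pᵢ = −((-0.0524) + (-0.2378) + (-0.2871) + (-0.3367) + (-0.0524) + (-0.1871) + (-0.2517)) = 1.4053 (working shown to 4 dp, full precision carried).
With S = 7 species, ln S = 1.9459, so J = 1.4053/1.9459 = 0.7222, i.e. 0.72 to 2 decimal places.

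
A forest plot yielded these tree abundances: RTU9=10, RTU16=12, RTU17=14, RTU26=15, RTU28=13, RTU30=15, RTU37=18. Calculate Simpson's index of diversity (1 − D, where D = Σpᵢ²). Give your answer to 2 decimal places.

Total N = 10+12+14+15+13+15+18 = 97, so the proportions are 0.1031, 0.1237, 0.1443, 0.1546, 0.134, 0.1546, 0.1856 (working shown to 4 dp, full precision carried).
D = 0.1031² + 0.1237² + 0.1443² + 0.1546² + 0.134² + 0.1546² + 0.1856² = 0.0106 + 0.0153 + 0.0208 + 0.0239 + 0.0180 + 0.0239 + 0.0344 = 0.1470.
So 1 − D = 0.8530, i.e. 0.85 to 2 decimal places.

0.85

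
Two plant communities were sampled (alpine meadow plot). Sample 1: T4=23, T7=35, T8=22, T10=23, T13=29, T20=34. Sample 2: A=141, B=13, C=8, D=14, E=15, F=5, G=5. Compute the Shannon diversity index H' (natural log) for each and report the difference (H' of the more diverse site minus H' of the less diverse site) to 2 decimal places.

Sample 1: N=166, proportions 0.13855, 0.21084, 0.13253, 0.13855, 0.1747, 0.20482, giving H' = 1.77331 (working shown to 5 dp, full precision carried).
Sample 2: N=201, proportions 0.70149, 0.06468, 0.0398, 0.06965, 0.07463, 0.02488, 0.02488, giving H' = 1.11715.
Difference = |1.77331 − 1.11715| = 0.65616, i.e. 0.66 to 2 decimal places.

0.66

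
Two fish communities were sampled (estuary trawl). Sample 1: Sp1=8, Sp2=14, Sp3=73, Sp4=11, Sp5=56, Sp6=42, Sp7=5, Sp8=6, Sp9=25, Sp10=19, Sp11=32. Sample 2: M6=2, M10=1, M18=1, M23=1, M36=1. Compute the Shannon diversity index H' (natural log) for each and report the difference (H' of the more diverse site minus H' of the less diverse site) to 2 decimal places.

Sample 1: N=291, proportions 0.02749, 0.04811, 0.25086, 0.0378, 0.19244, 0.14433, 0.01718, 0.02062, 0.08591, 0.06529, 0.10997, giving H' = 2.09366 (working shown to 5 dp, full precision carried).
Sample 2: N=6, proportions 0.33333, 0.16667, 0.16667, 0.16667, 0.16667, giving H' = 1.56071.
Difference = |2.09366 − 1.56071| = 0.53295, i.e. 0.53 to 2 decimal places.

0.53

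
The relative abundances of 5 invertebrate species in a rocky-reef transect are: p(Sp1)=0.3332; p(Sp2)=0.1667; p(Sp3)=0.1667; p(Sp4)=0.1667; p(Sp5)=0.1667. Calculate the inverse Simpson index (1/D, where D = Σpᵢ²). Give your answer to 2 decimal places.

4.50

D = 0.3332² + 0.1667² + 0.1667² + 0.1667² + 0.1667² = 0.111022 + 0.027789 + 0.027789 + 0.027789 + 0.027789 = 0.222178 (working shown to 6 dp, full precision carried).
So 1/D = 4.5009, i.e. 4.50 to 2 decimal places.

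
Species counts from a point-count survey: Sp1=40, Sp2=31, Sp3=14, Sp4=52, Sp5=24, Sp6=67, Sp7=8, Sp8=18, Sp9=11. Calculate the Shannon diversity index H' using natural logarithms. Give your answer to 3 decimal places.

1.997

Total N = 40+31+14+52+24+67+8+18+11 = 265, so the proportions are 0.15094, 0.11698, 0.05283, 0.19623, 0.09057, 0.25283, 0.03019, 0.06792, 0.04151 (working shown to 5 dp, full precision carried).
Each pᵢ ln pᵢ term: 0.15094×(-1.89085)=-0.28541, 0.11698×(-2.14574)=-0.25101, 0.05283×(-2.94067)=-0.15536, 0.19623×(-1.62849)=-0.31955, 0.09057×(-2.40168)=-0.21751, 0.25283×(-1.37504)=-0.34765, 0.03019×(-3.50029)=-0.10567, 0.06792×(-2.68936)=-0.18267, 0.04151×(-3.18183)=-0.13208.
Sum = -1.99691, so H' = 1.997.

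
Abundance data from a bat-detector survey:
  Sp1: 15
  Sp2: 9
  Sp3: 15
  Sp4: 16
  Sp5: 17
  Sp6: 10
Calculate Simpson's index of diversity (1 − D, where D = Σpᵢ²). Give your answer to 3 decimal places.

0.825

Total N = 15+9+15+16+17+10 = 82, so the proportions are 0.18293, 0.10976, 0.18293, 0.19512, 0.20732, 0.12195 (working shown to 5 dp, full precision carried).
D = 0.18293² + 0.10976² + 0.18293² + 0.19512² + 0.20732² + 0.12195² = 0.03346 + 0.01205 + 0.03346 + 0.03807 + 0.04298 + 0.01487 = 0.17490.
So 1 − D = 0.82510, i.e. 0.825 to 3 decimal places.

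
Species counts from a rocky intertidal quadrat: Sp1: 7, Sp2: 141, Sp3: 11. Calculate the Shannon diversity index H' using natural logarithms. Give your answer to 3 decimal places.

0.429

Total N = 7+141+11 = 159, so the proportions are 0.04403, 0.88679, 0.06918 (working shown to 5 dp, full precision carried).
Each pᵢ ln pᵢ term: 0.04403×(-3.12299)=-0.13749, 0.88679×(-0.12014)=-0.10654, 0.06918×(-2.67101)=-0.18479.
Sum = -0.42882, so H' = 0.429.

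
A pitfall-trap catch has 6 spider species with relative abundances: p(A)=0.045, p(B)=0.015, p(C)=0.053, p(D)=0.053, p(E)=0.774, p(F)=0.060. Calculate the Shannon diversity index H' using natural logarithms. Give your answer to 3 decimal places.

0.881

Each pᵢ ln pᵢ term (working shown to 5 dp, full precision carried): 0.045×(-3.10109)=-0.13955, 0.015×(-4.19971)=-0.06300, 0.053×(-2.93746)=-0.15569, 0.053×(-2.93746)=-0.15569, 0.774×(-0.25618)=-0.19829, 0.06×(-2.81341)=-0.16880.
Sum = -0.88101, so H' = 0.881.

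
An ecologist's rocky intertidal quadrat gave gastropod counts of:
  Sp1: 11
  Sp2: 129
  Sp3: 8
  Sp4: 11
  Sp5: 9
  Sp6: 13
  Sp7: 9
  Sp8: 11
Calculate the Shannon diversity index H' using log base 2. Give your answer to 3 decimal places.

Total N = 11+129+8+11+9+13+9+11 = 201, so the proportions are 0.05473, 0.64179, 0.0398, 0.05473, 0.04478, 0.06468, 0.04478, 0.05473 (working shown to 5 dp, full precision carried).
Each pᵢ log₂ pᵢ term: 0.05473×(-4.19162)=-0.22939, 0.64179×(-0.63982)=-0.41063, 0.0398×(-4.65105)=-0.18512, 0.05473×(-4.19162)=-0.22939, 0.04478×(-4.48113)=-0.20065, 0.06468×(-3.95061)=-0.25551, 0.04478×(-4.48113)=-0.20065, 0.05473×(-4.19162)=-0.22939.
Sum = -1.94073, so H' = 1.941.

1.941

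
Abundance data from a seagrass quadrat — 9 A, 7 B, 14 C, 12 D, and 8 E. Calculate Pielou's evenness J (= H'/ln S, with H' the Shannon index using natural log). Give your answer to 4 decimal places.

0.9793

Total N = 9+7+14+12+8 = 50, so the proportions are 0.18, 0.14, 0.28, 0.24, 0.16 (working shown to 6 dp, full precision carried).
H' = −Σ pᵢ ln pᵢ = −((-0.308664) + (-0.275256) + (-0.356430) + (-0.342508) + (-0.293213)) = 1.576071.
With S = 5 species, ln S = 1.609438, so J = 1.576071/1.609438 = 0.979268, i.e. 0.9793 to 4 decimal places.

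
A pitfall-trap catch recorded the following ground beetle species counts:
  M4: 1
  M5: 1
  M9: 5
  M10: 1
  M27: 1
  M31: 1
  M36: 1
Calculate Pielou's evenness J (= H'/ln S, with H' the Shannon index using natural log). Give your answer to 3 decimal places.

0.856

Total N = 1+1+5+1+1+1+1 = 11, so the proportions are 0.09091, 0.09091, 0.45455, 0.09091, 0.09091, 0.09091, 0.09091 (working shown to 5 dp, full precision carried).
H' = −Σ pᵢ ln pᵢ = −((-0.21799) + (-0.21799) + (-0.35839) + (-0.21799) + (-0.21799) + (-0.21799) + (-0.21799)) = 1.66633.
With S = 7 species, ln S = 1.94591, so J = 1.66633/1.94591 = 0.85633, i.e. 0.856 to 3 decimal places.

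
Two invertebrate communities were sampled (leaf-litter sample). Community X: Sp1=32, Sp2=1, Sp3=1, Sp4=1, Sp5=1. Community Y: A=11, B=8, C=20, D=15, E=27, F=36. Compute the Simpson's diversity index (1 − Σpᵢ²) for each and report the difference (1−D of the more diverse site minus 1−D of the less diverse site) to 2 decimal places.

Community X: N=36, proportions 0.8889, 0.0278, 0.0278, 0.0278, 0.0278, giving 1−D = 0.2068 (working shown to 4 dp, full precision carried).
Community Y: N=117, proportions 0.094, 0.0684, 0.1709, 0.1282, 0.2308, 0.3077, giving 1−D = 0.7929.
Difference = |0.2068 − 0.7929| = 0.5861, i.e. 0.59 to 2 decimal places.

0.59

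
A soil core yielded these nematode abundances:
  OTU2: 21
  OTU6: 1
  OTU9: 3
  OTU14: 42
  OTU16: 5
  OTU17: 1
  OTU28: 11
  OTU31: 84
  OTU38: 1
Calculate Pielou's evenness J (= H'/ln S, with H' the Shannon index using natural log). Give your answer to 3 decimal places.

Total N = 21+1+3+42+5+1+11+84+1 = 169, so the proportions are 0.12426, 0.00592, 0.01775, 0.24852, 0.02959, 0.00592, 0.06509, 0.49704, 0.00592 (working shown to 5 dp, full precision carried).
H' = −Σ pᵢ ln pᵢ = −((-0.25913) + (-0.03035) + (-0.07156) + (-0.34600) + (-0.10416) + (-0.03035) + (-0.17782) + (-0.34747) + (-0.03035)) = 1.39720.
With S = 9 species, ln S = 2.19722, so J = 1.39720/2.19722 = 0.63589, i.e. 0.636 to 3 decimal places.

0.636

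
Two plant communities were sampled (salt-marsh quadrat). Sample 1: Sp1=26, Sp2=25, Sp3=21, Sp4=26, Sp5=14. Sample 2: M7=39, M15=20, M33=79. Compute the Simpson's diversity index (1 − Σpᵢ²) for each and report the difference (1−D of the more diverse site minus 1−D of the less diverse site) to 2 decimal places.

0.22

Sample 1: N=112, proportions 0.2321, 0.2232, 0.1875, 0.2321, 0.125, giving 1−D = 0.7916 (working shown to 4 dp, full precision carried).
Sample 2: N=138, proportions 0.2826, 0.1449, 0.5725, giving 1−D = 0.5714.
Difference = |0.7916 − 0.5714| = 0.2202, i.e. 0.22 to 2 decimal places.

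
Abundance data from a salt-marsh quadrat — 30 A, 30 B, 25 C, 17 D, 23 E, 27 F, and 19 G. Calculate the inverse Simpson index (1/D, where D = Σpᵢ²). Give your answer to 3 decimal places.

Total N = 30+30+25+17+23+27+19 = 171, so the proportions are 0.1754386, 0.1754386, 0.1461988, 0.0994152, 0.1345029, 0.1578947, 0.1111111 (working shown to 7 dp, full precision carried).
D = 0.1754386² + 0.1754386² + 0.1461988² + 0.0994152² + 0.1345029² + 0.1578947² + 0.1111111² = 0.0307787 + 0.0307787 + 0.0213741 + 0.0098834 + 0.0180910 + 0.0249307 + 0.0123457 = 0.1481823.
So 1/D = 6.74844, i.e. 6.748 to 3 decimal places.

6.748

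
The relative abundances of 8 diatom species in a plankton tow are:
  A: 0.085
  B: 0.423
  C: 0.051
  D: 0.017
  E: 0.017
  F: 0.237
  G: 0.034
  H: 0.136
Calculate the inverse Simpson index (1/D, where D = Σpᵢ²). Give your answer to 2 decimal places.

3.77

D = 0.085² + 0.423² + 0.051² + 0.017² + 0.017² + 0.237² + 0.034² + 0.136² = 0.007225 + 0.178929 + 0.002601 + 0.000289 + 0.000289 + 0.056169 + 0.001156 + 0.018496 = 0.265154 (working shown to 6 dp, full precision carried).
So 1/D = 3.7714, i.e. 3.77 to 2 decimal places.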